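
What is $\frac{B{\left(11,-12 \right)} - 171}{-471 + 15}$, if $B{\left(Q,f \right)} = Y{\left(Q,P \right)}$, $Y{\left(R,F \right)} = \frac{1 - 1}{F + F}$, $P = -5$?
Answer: $\frac{3}{8} \approx 0.375$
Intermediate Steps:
$Y{\left(R,F \right)} = 0$ ($Y{\left(R,F \right)} = \frac{0}{2 F} = 0 \frac{1}{2 F} = 0$)
$B{\left(Q,f \right)} = 0$
$\frac{B{\left(11,-12 \right)} - 171}{-471 + 15} = \frac{0 - 171}{-471 + 15} = - \frac{171}{-456} = \left(-171\right) \left(- \frac{1}{456}\right) = \frac{3}{8}$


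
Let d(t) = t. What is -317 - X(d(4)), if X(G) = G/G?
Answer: -318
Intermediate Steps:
X(G) = 1
-317 - X(d(4)) = -317 - 1*1 = -317 - 1 = -318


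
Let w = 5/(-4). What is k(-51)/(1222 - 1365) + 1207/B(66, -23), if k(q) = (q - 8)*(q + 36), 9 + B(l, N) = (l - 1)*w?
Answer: -1009889/51623 ≈ -19.563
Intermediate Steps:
w = -5/4 (w = 5*(-1/4) = -5/4 ≈ -1.2500)
B(l, N) = -31/4 - 5*l/4 (B(l, N) = -9 + (l - 1)*(-5/4) = -9 + (-1 + l)*(-5/4) = -9 + (5/4 - 5*l/4) = -31/4 - 5*l/4)
k(q) = (-8 + q)*(36 + q)
k(-51)/(1222 - 1365) + 1207/B(66, -23) = (-288 + (-51)**2 + 28*(-51))/(1222 - 1365) + 1207/(-31/4 - 5/4*66) = (-288 + 2601 - 1428)/(-143) + 1207/(-31/4 - 165/2) = 885*(-1/143) + 1207/(-361/4) = -885/143 + 1207*(-4/361) = -885/143 - 4828/361 = -1009889/51623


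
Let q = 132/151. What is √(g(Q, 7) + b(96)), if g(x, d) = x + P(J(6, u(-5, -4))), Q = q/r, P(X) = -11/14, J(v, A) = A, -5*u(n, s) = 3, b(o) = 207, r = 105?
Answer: 3*√2560022290/10570 ≈ 14.360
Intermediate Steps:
u(n, s) = -⅗ (u(n, s) = -⅕*3 = -⅗)
q = 132/151 (q = 132*(1/151) = 132/151 ≈ 0.87417)
P(X) = -11/14 (P(X) = -11*1/14 = -11/14)
Q = 44/5285 (Q = (132/151)/105 = (132/151)*(1/105) = 44/5285 ≈ 0.0083254)
g(x, d) = -11/14 + x (g(x, d) = x - 11/14 = -11/14 + x)
√(g(Q, 7) + b(96)) = √((-11/14 + 44/5285) + 207) = √(-8217/10570 + 207) = √(2179773/10570) = 3*√2560022290/10570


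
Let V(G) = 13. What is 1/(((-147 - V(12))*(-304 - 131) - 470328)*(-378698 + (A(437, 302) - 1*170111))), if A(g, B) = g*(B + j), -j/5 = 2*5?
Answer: 1/175793362680 ≈ 5.6885e-12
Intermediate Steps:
j = -50 (j = -10*5 = -5*10 = -50)
A(g, B) = g*(-50 + B) (A(g, B) = g*(B - 50) = g*(-50 + B))
1/(((-147 - V(12))*(-304 - 131) - 470328)*(-378698 + (A(437, 302) - 1*170111))) = 1/(((-147 - 1*13)*(-304 - 131) - 470328)*(-378698 + (437*(-50 + 302) - 1*170111))) = 1/(((-147 - 13)*(-435) - 470328)*(-378698 + (437*252 - 170111))) = 1/((-160*(-435) - 470328)*(-378698 + (110124 - 170111))) = 1/((69600 - 470328)*(-378698 - 59987)) = 1/(-400728*(-438685)) = 1/175793362680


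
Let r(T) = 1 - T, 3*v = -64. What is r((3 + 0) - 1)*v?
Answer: 64/3 ≈ 21.333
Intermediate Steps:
v = -64/3 (v = (1/3)*(-64) = -64/3 ≈ -21.333)
r((3 + 0) - 1)*v = (1 - ((3 + 0) - 1))*(-64/3) = (1 - (3 - 1))*(-64/3) = (1 - 1*2)*(-64/3) = (1 - 2)*(-64/3) = -1*(-64/3) = 64/3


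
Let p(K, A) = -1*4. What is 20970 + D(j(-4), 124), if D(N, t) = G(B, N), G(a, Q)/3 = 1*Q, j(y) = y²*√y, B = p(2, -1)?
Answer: 20970 + 96*I ≈ 20970.0 + 96.0*I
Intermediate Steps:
p(K, A) = -4
B = -4
j(y) = y^(5/2)
G(a, Q) = 3*Q (G(a, Q) = 3*(1*Q) = 3*Q)
D(N, t) = 3*N
20970 + D(j(-4), 124) = 20970 + 3*(-4)^(5/2) = 20970 + 3*(32*I) = 20970 + 96*I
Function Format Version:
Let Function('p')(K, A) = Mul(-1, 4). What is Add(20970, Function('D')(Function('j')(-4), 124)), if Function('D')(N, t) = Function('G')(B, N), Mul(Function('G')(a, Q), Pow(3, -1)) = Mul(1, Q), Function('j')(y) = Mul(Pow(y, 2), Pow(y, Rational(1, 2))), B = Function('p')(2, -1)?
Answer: Add(20970, Mul(96, I)) ≈ Add(20970., Mul(96.000, I))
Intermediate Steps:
Function('p')(K, A) = -4
B = -4
Function('j')(y) = Pow(y, Rational(5, 2))
Function('G')(a, Q) = Mul(3, Q) (Function('G')(a, Q) = Mul(3, Mul(1, Q)) = Mul(3, Q))
Function('D')(N, t) = Mul(3, N)
Add(20970, Function('D')(Function('j')(-4), 124)) = Add(20970, Mul(3, Pow(-4, Rational(5, 2)))) = Add(20970, Mul(3, Mul(32, I))) = Add(20970, Mul(96, I))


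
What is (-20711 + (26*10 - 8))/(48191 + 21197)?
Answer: -20459/69388 ≈ -0.29485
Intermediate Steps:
(-20711 + (26*10 - 8))/(48191 + 21197) = (-20711 + (260 - 8))/69388 = (-20711 + 252)*(1/69388) = -20459*1/69388 = -20459/69388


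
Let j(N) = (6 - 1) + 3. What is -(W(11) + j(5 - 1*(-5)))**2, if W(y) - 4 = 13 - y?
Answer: -196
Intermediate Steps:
j(N) = 8 (j(N) = 5 + 3 = 8)
W(y) = 17 - y (W(y) = 4 + (13 - y) = 17 - y)
-(W(11) + j(5 - 1*(-5)))**2 = -((17 - 1*11) + 8)**2 = -((17 - 11) + 8)**2 = -(6 + 8)**2 = -1*14**2 = -1*196 = -196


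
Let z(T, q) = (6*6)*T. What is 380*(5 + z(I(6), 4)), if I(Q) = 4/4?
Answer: 15580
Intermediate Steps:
I(Q) = 1 (I(Q) = 4*(¼) = 1)
z(T, q) = 36*T
380*(5 + z(I(6), 4)) = 380*(5 + 36*1) = 380*(5 + 36) = 380*41 = 15580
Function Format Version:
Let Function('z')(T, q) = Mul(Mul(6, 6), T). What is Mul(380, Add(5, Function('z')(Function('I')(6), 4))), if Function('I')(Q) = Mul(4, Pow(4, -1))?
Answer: 15580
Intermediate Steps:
Function('I')(Q) = 1 (Function('I')(Q) = Mul(4, Rational(1, 4)) = 1)
Function('z')(T, q) = Mul(36, T)
Mul(380, Add(5, Function('z')(Function('I')(6), 4))) = Mul(380, Add(5, Mul(36, 1))) = Mul(380, Add(5, 36)) = Mul(380, 41) = 15580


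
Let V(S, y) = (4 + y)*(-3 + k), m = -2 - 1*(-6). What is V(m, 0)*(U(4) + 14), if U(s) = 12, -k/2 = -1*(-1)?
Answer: -520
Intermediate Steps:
k = -2 (k = -(-2)*(-1) = -2*1 = -2)
m = 4 (m = -2 + 6 = 4)
V(S, y) = -20 - 5*y (V(S, y) = (4 + y)*(-3 - 2) = (4 + y)*(-5) = -20 - 5*y)
V(m, 0)*(U(4) + 14) = (-20 - 5*0)*(12 + 14) = (-20 + 0)*26 = -20*26 = -520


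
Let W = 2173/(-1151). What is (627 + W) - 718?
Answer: -106914/1151 ≈ -92.888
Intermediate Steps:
W = -2173/1151 (W = 2173*(-1/1151) = -2173/1151 ≈ -1.8879)
(627 + W) - 718 = (627 - 2173/1151) - 718 = 719504/1151 - 718 = -106914/1151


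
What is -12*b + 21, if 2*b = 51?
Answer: -285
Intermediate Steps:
b = 51/2 (b = (½)*51 = 51/2 ≈ 25.500)
-12*b + 21 = -12*51/2 + 21 = -306 + 21 = -285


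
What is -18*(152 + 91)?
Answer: -4374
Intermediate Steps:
-18*(152 + 91) = -18*243 = -4374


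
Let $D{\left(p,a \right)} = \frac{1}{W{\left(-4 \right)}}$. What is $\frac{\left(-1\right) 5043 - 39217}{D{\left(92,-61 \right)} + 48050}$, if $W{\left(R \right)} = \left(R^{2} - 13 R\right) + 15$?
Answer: $- \frac{3673580}{3988151} \approx -0.92112$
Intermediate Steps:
$W{\left(R \right)} = 15 + R^{2} - 13 R$
$D{\left(p,a \right)} = \frac{1}{83}$ ($D{\left(p,a \right)} = \frac{1}{15 + \left(-4\right)^{2} - -52} = \frac{1}{15 + 16 + 52} = \frac{1}{83}$)
$\frac{\left(-1\right) 5043 - 39217}{D{\left(92,-61 \right)} + 48050} = \frac{\left(-1\right) 5043 - 39217}{\frac{1}{83} + 48050} = \frac{-5043 - 39217}{\frac{3988151}{83}} = \left(-44260\right) \frac{83}{3988151} = - \frac{3673580}{3988151}$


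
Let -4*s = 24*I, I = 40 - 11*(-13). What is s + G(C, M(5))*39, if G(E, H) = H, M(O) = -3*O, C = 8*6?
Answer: -1683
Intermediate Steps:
C = 48
I = 183 (I = 40 + 143 = 183)
s = -1098 (s = -6*183 = -¼*4392 = -1098)
s + G(C, M(5))*39 = -1098 - 3*5*39 = -1098 - 15*39 = -1098 - 585 = -1683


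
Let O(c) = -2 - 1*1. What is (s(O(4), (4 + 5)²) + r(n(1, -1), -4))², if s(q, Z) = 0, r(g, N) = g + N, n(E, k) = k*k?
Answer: 9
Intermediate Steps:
O(c) = -3 (O(c) = -2 - 1 = -3)
n(E, k) = k²
r(g, N) = N + g
(s(O(4), (4 + 5)²) + r(n(1, -1), -4))² = (0 + (-4 + (-1)²))² = (0 + (-4 + 1))² = (0 - 3)² = (-3)² = 9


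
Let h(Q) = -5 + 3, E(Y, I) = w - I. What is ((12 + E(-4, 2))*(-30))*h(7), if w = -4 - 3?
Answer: 180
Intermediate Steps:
w = -7
E(Y, I) = -7 - I
h(Q) = -2
((12 + E(-4, 2))*(-30))*h(7) = ((12 + (-7 - 1*2))*(-30))*(-2) = ((12 + (-7 - 2))*(-30))*(-2) = ((12 - 9)*(-30))*(-2) = (3*(-30))*(-2) = -90*(-2) = 180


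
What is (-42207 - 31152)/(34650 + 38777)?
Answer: -73359/73427 ≈ -0.99907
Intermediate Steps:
(-42207 - 31152)/(34650 + 38777) = -73359/73427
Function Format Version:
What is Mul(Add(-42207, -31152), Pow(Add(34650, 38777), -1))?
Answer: Rational(-73359, 73427) ≈ -0.99907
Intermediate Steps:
Mul(Add(-42207, -31152), Pow(Add(34650, 38777), -1)) = Mul(-73359, Pow(73427, -1)) = Mul(-73359, Rational(1, 73427)) = Rational(-73359, 73427)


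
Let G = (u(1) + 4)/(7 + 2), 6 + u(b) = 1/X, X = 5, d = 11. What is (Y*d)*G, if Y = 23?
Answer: -253/5 ≈ -50.600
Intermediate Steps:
u(b) = -29/5 (u(b) = -6 + 1/5 = -6 + ⅕ = -29/5)
G = -⅕ (G = (-29/5 + 4)/(7 + 2) = -9/5/9 = -9/5*⅑ = -⅕ ≈ -0.20000)
(Y*d)*G = (23*11)*(-⅕) = 253*(-⅕) = -253/5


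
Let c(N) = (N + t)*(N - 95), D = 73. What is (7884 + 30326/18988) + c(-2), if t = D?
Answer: 9480681/9494 ≈ 998.60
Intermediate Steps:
t = 73
c(N) = (-95 + N)*(73 + N) (c(N) = (N + 73)*(N - 95) = (73 + N)*(-95 + N) = (-95 + N)*(73 + N))
(7884 + 30326/18988) + c(-2) = (7884 + 30326/18988) + (-6935 + (-2)**2 - 22*(-2)) = (7884 + 30326*(1/18988)) + (-6935 + 4 + 44) = (7884 + 15163/9494) - 6887 = 74865859/9494 - 6887 = 9480681/9494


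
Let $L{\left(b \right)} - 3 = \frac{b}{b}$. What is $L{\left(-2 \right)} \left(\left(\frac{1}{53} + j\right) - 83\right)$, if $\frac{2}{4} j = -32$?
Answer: $- \frac{31160}{53} \approx -587.92$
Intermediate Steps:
$j = -64$ ($j = 2 \left(-32\right) = -64$)
$L{\left(b \right)} = 4$ ($L{\left(b \right)} = 3 + \frac{b}{b} = 3 + 1 = 4$)
$L{\left(-2 \right)} \left(\left(\frac{1}{53} + j\right) - 83\right) = 4 \left(\left(\frac{1}{53} - 64\right) - 83\right) = 4 \left(- \frac{3391}{53} - 83\right) = 4 \left(- \frac{7790}{53}\right) = - \frac{31160}{53}$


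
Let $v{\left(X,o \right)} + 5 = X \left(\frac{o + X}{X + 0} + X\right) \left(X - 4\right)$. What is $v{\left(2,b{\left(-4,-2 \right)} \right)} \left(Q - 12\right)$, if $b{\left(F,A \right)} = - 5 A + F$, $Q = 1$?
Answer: $319$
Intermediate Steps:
$b{\left(F,A \right)} = F - 5 A$
$v{\left(X,o \right)} = -5 + X \left(-4 + X\right) \left(X + \frac{X + o}{X}\right)$ ($v{\left(X,o \right)} = -5 + X \left(\frac{o + X}{X + 0} + X\right) \left(X - 4\right) = -5 + X \left(\frac{X + o}{X} + X\right) \left(-4 + X\right) = -5 + X \left(X + \frac{X + o}{X}\right) \left(-4 + X\right) = -5 + X \left(-4 + X\right) \left(X + \frac{X + o}{X}\right)$)
$v{\left(2,b{\left(-4,-2 \right)} \right)} \left(Q - 12\right) = \left(-5 + 2^{3} - 8 - 4 \left(-4 - -10\right) - 3 \cdot 2^{2} + 2 \left(-4 - -10\right)\right) \left(1 - 12\right) = \left(-5 + 8 - 8 - 4 \left(-4 + 10\right) - 12 + 2 \left(-4 + 10\right)\right) \left(-11\right) = \left(-5 + 8 - 8 - 24 - 12 + 2 \cdot 6\right) \left(-11\right) = \left(-5 + 8 - 8 - 24 - 12 + 12\right) \left(-11\right) = \left(-29\right) \left(-11\right) = 319$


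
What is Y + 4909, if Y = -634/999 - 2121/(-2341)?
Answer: 11481111716/2338659 ≈ 4909.3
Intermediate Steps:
Y = 634685/2338659 (Y = -634*1/999 - 2121*(-1/2341) = -634/999 + 2121/2341 = 634685/2338659 ≈ 0.27139)
Y + 4909 = 634685/2338659 + 4909 = 11481111716/2338659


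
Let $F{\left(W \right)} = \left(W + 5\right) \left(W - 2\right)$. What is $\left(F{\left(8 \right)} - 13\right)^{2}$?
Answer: $4225$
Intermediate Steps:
$F{\left(W \right)} = \left(-2 + W\right) \left(5 + W\right)$ ($F{\left(W \right)} = \left(5 + W\right) \left(-2 + W\right) = \left(-2 + W\right) \left(5 + W\right)$)
$\left(F{\left(8 \right)} - 13\right)^{2} = \left(\left(-10 + 8^{2} + 3 \cdot 8\right) - 13\right)^{2} = \left(\left(-10 + 64 + 24\right) - 13\right)^{2} = \left(78 - 13\right)^{2} = 65^{2} = 4225$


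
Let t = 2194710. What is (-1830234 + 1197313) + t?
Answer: 1561789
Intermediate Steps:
(-1830234 + 1197313) + t = (-1830234 + 1197313) + 2194710 = -632921 + 2194710 = 1561789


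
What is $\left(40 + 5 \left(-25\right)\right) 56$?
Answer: $-4760$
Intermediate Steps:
$\left(40 + 5 \left(-25\right)\right) 56 = \left(40 - 125\right) 56 = \left(-85\right) 56 = -4760$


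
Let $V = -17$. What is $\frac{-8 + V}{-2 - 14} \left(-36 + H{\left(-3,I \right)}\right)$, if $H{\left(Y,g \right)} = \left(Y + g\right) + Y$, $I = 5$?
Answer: $- \frac{925}{16} \approx -57.813$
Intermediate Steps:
$H{\left(Y,g \right)} = g + 2 Y$
$\frac{-8 + V}{-2 - 14} \left(-36 + H{\left(-3,I \right)}\right) = \frac{-8 - 17}{-2 - 14} \left(-36 + \left(5 + 2 \left(-3\right)\right)\right) = - \frac{25}{-16} \left(-36 + \left(5 - 6\right)\right) = \left(-25\right) \left(- \frac{1}{16}\right) \left(-36 - 1\right) = \frac{25}{16} \left(-37\right) = - \frac{925}{16}$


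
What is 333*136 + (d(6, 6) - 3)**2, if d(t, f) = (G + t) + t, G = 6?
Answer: 45513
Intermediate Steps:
d(t, f) = 6 + 2*t (d(t, f) = (6 + t) + t = 6 + 2*t)
333*136 + (d(6, 6) - 3)**2 = 333*136 + ((6 + 2*6) - 3)**2 = 45288 + ((6 + 12) - 3)**2 = 45288 + (18 - 3)**2 = 45288 + 15**2 = 45288 + 225 = 45513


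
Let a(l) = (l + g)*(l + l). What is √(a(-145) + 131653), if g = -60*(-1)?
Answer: 3*√17367 ≈ 395.35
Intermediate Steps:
g = 60
a(l) = 2*l*(60 + l) (a(l) = (l + 60)*(l + l) = (60 + l)*(2*l) = 2*l*(60 + l))
√(a(-145) + 131653) = √(2*(-145)*(60 - 145) + 131653) = √(2*(-145)*(-85) + 131653) = √(24650 + 131653) = √156303 = 3*√17367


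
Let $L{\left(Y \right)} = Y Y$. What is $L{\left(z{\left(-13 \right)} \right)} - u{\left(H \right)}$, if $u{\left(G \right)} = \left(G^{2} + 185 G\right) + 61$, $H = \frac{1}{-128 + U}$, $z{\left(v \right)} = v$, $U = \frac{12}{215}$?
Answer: $\frac{82816611387}{756690064} \approx 109.45$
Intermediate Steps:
$U = \frac{12}{215}$ ($U = 12 \cdot \frac{1}{215} = \frac{12}{215} \approx 0.055814$)
$H = - \frac{215}{27508}$ ($H = \frac{1}{-128 + \frac{12}{215}} = \frac{1}{- \frac{27508}{215}} = - \frac{215}{27508} \approx -0.0078159$)
$u{\left(G \right)} = 61 + G^{2} + 185 G$
$L{\left(Y \right)} = Y^{2}$
$L{\left(z{\left(-13 \right)} \right)} - u{\left(H \right)} = \left(-13\right)^{2} - \left(61 + \left(- \frac{215}{27508}\right)^{2} + 185 \left(- \frac{215}{27508}\right)\right) = 169 - \left(61 + \frac{46225}{756690064} - \frac{39775}{27508}\right) = 169 - \frac{45064009429}{756690064} = \frac{82816611387}{756690064}$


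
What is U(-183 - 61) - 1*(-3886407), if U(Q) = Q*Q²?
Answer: -10640377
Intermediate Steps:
U(Q) = Q³
U(-183 - 61) - 1*(-3886407) = (-183 - 61)³ - 1*(-3886407) = (-244)³ + 3886407 = -14526784 + 3886407 = -10640377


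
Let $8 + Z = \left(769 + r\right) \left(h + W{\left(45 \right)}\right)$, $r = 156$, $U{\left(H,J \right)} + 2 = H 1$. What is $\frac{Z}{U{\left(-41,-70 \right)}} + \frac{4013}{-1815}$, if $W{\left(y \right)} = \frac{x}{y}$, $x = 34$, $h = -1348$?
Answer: $\frac{6785090933}{234135} \approx 28979.0$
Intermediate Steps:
$U{\left(H,J \right)} = -2 + H$ ($U{\left(H,J \right)} = -2 + H 1 = -2 + H$)
$W{\left(y \right)} = \frac{34}{y}$
$Z = - \frac{11215882}{9}$ ($Z = -8 + \left(769 + 156\right) \left(-1348 + \frac{34}{45}\right) = -8 + 925 \left(-1348 + 34 \cdot \frac{1}{45}\right) = -8 + 925 \left(-1348 + \frac{34}{45}\right) = -8 + 925 \left(- \frac{60626}{45}\right) = -8 - \frac{11215810}{9} = - \frac{11215882}{9} \approx -1.2462 \cdot 10^{6}$)
$\frac{Z}{U{\left(-41,-70 \right)}} + \frac{4013}{-1815} = - \frac{11215882}{9 \left(-2 - 41\right)} + \frac{4013}{-1815} = - \frac{11215882}{9 \left(-43\right)} + 4013 \left(- \frac{1}{1815}\right) = \left(- \frac{11215882}{9}\right) \left(- \frac{1}{43}\right) - \frac{4013}{1815} = \frac{11215882}{387} - \frac{4013}{1815} = \frac{6785090933}{234135}$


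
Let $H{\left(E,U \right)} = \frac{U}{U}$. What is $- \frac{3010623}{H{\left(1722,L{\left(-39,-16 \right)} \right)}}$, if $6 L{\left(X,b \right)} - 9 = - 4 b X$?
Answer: $-3010623$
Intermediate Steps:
$L{\left(X,b \right)} = \frac{3}{2} - \frac{2 X b}{3}$ ($L{\left(X,b \right)} = \frac{3}{2} + \frac{- 4 b X}{6} = \frac{3}{2} + \frac{\left(-4\right) X b}{6} = \frac{3}{2} - \frac{2 X b}{3}$)
$H{\left(E,U \right)} = 1$
$- \frac{3010623}{H{\left(1722,L{\left(-39,-16 \right)} \right)}} = - \frac{3010623}{1} = \left(-3010623\right) 1 = -3010623$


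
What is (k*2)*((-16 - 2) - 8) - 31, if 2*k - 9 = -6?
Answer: -109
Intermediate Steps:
k = 3/2 (k = 9/2 + (½)*(-6) = 9/2 - 3 = 3/2 ≈ 1.5000)
(k*2)*((-16 - 2) - 8) - 31 = ((3/2)*2)*((-16 - 2) - 8) - 31 = 3*(-18 - 8) - 31 = 3*(-26) - 31 = -78 - 31 = -109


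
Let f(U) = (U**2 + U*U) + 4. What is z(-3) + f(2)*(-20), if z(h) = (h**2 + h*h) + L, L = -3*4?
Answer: -234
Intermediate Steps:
L = -12 (L = -1*12 = -12)
z(h) = -12 + 2*h**2 (z(h) = (h**2 + h*h) - 12 = (h**2 + h**2) - 12 = 2*h**2 - 12 = -12 + 2*h**2)
f(U) = 4 + 2*U**2 (f(U) = (U**2 + U**2) + 4 = 2*U**2 + 4 = 4 + 2*U**2)
z(-3) + f(2)*(-20) = (-12 + 2*(-3)**2) + (4 + 2*2**2)*(-20) = (-12 + 2*9) + (4 + 2*4)*(-20) = (-12 + 18) + (4 + 8)*(-20) = 6 + 12*(-20) = 6 - 240 = -234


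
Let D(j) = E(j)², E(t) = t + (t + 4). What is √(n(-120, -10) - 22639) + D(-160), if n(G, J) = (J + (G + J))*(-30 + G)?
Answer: 99856 + I*√1639 ≈ 99856.0 + 40.485*I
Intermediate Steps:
E(t) = 4 + 2*t (E(t) = t + (4 + t) = 4 + 2*t)
n(G, J) = (-30 + G)*(G + 2*J) (n(G, J) = (G + 2*J)*(-30 + G) = (-30 + G)*(G + 2*J))
D(j) = (4 + 2*j)²
√(n(-120, -10) - 22639) + D(-160) = √(((-120)² - 60*(-10) - 30*(-120) + 2*(-120)*(-10)) - 22639) + 4*(2 - 160)² = √((14400 + 600 + 3600 + 2400) - 22639) + 4*(-158)² = √(21000 - 22639) + 4*24964 = √(-1639) + 99856 = I*√1639 + 99856 = 99856 + I*√1639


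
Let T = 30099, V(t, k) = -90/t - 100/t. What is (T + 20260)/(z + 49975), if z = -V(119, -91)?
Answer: 5992721/5947215 ≈ 1.0077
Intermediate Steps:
V(t, k) = -190/t
z = 190/119 (z = -(-190)/119 = -1*(-190/119) = 190/119 ≈ 1.5966)
(T + 20260)/(z + 49975) = (30099 + 20260)/(190/119 + 49975) = 50359/(5947215/119) = 50359*(119/5947215) = 5992721/5947215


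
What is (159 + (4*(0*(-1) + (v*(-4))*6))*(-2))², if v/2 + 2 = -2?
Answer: 1896129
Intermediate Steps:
v = -8 (v = -4 + 2*(-2) = -4 - 4 = -8)
(159 + (4*(0*(-1) + (v*(-4))*6))*(-2))² = (159 + (4*(0*(-1) - 8*(-4)*6))*(-2))² = (159 + (4*(0 + 32*6))*(-2))² = (159 + (4*(0 + 192))*(-2))² = (159 + (4*192)*(-2))² = (159 + 768*(-2))² = (159 - 1536)² = (-1377)² = 1896129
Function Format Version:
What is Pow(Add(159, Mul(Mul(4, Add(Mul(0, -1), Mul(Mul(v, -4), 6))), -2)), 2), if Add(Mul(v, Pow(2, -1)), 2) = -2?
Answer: 1896129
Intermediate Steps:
v = -8 (v = Add(-4, Mul(2, -2)) = Add(-4, -4) = -8)
Pow(Add(159, Mul(Mul(4, Add(Mul(0, -1), Mul(Mul(v, -4), 6))), -2)), 2) = Pow(Add(159, Mul(Mul(4, Add(Mul(0, -1), Mul(Mul(-8, -4), 6))), -2)), 2) = Pow(Add(159, Mul(Mul(4, Add(0, Mul(32, 6))), -2)), 2) = Pow(Add(159, Mul(Mul(4, Add(0, 192)), -2)), 2) = Pow(Add(159, Mul(Mul(4, 192), -2)), 2) = Pow(Add(159, Mul(768, -2)), 2) = Pow(Add(159, -1536), 2) = Pow(-1377, 2) = 1896129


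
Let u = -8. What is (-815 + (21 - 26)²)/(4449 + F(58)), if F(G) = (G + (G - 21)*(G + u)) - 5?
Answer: -395/3176 ≈ -0.12437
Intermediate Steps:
F(G) = -5 + G + (-21 + G)*(-8 + G) (F(G) = (G + (G - 21)*(G - 8)) - 5 = (G + (-21 + G)*(-8 + G)) - 5 = -5 + G + (-21 + G)*(-8 + G))
(-815 + (21 - 26)²)/(4449 + F(58)) = (-815 + (21 - 26)²)/(4449 + (163 + 58² - 28*58)) = (-815 + (-5)²)/(4449 + (163 + 3364 - 1624)) = (-815 + 25)/(4449 + 1903) = -790/6352 = -790*1/6352 = -395/3176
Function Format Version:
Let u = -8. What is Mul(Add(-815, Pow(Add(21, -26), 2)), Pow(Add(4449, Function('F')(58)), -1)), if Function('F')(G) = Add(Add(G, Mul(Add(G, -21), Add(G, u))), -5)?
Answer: Rational(-395, 3176) ≈ -0.12437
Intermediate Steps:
Function('F')(G) = Add(-5, G, Mul(Add(-21, G), Add(-8, G))) (Function('F')(G) = Add(Add(G, Mul(Add(G, -21), Add(G, -8))), -5) = Add(Add(G, Mul(Add(-21, G), Add(-8, G))), -5) = Add(-5, G, Mul(Add(-21, G), Add(-8, G))))
Mul(Add(-815, Pow(Add(21, -26), 2)), Pow(Add(4449, Function('F')(58)), -1)) = Mul(Add(-815, Pow(Add(21, -26), 2)), Pow(Add(4449, Add(163, Pow(58, 2), Mul(-28, 58))), -1)) = Mul(Add(-815, Pow(-5, 2)), Pow(Add(4449, Add(163, 3364, -1624)), -1)) = Mul(Add(-815, 25), Pow(Add(4449, 1903), -1)) = Mul(-790, Pow(6352, -1)) = Mul(-790, Rational(1, 6352)) = Rational(-395, 3176)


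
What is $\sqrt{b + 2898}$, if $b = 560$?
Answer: $\sqrt{3458} \approx 58.805$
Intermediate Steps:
$\sqrt{b + 2898} = \sqrt{560 + 2898} = \sqrt{3458}$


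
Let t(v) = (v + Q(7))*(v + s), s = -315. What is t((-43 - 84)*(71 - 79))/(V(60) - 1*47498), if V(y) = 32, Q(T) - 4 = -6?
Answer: -118469/7911 ≈ -14.975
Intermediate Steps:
Q(T) = -2 (Q(T) = 4 - 6 = -2)
t(v) = (-315 + v)*(-2 + v) (t(v) = (v - 2)*(v - 315) = (-2 + v)*(-315 + v) = (-315 + v)*(-2 + v))
t((-43 - 84)*(71 - 79))/(V(60) - 1*47498) = (630 + ((-43 - 84)*(71 - 79))² - 317*(-43 - 84)*(71 - 79))/(32 - 1*47498) = (630 + (-127*(-8))² - (-40259)*(-8))/(32 - 47498) = (630 + 1016² - 317*1016)/(-47466) = (630 + 1032256 - 322072)*(-1/47466) = 710814*(-1/47466) = -118469/7911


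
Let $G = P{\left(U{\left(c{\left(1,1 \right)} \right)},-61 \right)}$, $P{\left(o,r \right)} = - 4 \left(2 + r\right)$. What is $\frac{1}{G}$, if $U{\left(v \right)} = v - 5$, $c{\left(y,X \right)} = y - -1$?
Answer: $\frac{1}{236} \approx 0.0042373$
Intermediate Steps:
$c{\left(y,X \right)} = 1 + y$ ($c{\left(y,X \right)} = y + 1 = 1 + y$)
$U{\left(v \right)} = -5 + v$ ($U{\left(v \right)} = v - 5 = -5 + v$)
$P{\left(o,r \right)} = -8 - 4 r$
$G = 236$ ($G = -8 - -244 = -8 + 244 = 236$)
$\frac{1}{G} = \frac{1}{236}$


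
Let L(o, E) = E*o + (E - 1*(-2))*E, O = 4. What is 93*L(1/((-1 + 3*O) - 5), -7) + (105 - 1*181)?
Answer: 6141/2 ≈ 3070.5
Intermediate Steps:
L(o, E) = E*o + E*(2 + E) (L(o, E) = E*o + (E + 2)*E = E*o + (2 + E)*E = E*o + E*(2 + E))
93*L(1/((-1 + 3*O) - 5), -7) + (105 - 1*181) = 93*(-7*(2 - 7 + 1/((-1 + 3*4) - 5))) + (105 - 1*181) = 93*(-7*(2 - 7 + 1/((-1 + 12) - 5))) + (105 - 181) = 93*(-7*(2 - 7 + 1/(11 - 5))) - 76 = 93*(-7*(2 - 7 + 1/6)) - 76 = 93*(-7*(2 - 7 + ⅙)) - 76 = 93*(-7*(-29/6)) - 76 = 93*(203/6) - 76 = 6293/2 - 76 = 6141/2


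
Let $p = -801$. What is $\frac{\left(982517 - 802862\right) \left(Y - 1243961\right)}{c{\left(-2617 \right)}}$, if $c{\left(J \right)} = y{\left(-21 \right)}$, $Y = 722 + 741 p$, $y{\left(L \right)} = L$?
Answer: $15713652900$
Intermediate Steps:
$Y = -592819$ ($Y = 722 + 741 \left(-801\right) = 722 - 593541 = -592819$)
$c{\left(J \right)} = -21$
$\frac{\left(982517 - 802862\right) \left(Y - 1243961\right)}{c{\left(-2617 \right)}} = \frac{\left(982517 - 802862\right) \left(-592819 - 1243961\right)}{-21} = 179655 \left(-1836780\right) \left(- \frac{1}{21}\right) = \left(-329986710900\right) \left(- \frac{1}{21}\right) = 15713652900$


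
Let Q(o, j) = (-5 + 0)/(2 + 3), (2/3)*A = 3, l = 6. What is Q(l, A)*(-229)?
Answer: 229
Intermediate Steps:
A = 9/2 (A = (3/2)*3 = 9/2 ≈ 4.5000)
Q(o, j) = -1 (Q(o, j) = -5/5 = -5*1/5 = -1)
Q(l, A)*(-229) = -1*(-229) = 229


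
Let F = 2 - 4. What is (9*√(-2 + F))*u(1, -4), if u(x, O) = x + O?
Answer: -54*I ≈ -54.0*I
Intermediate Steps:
F = -2
u(x, O) = O + x
(9*√(-2 + F))*u(1, -4) = (9*√(-2 - 2))*(-4 + 1) = (9*√(-4))*(-3) = (9*(2*I))*(-3) = (18*I)*(-3) = -54*I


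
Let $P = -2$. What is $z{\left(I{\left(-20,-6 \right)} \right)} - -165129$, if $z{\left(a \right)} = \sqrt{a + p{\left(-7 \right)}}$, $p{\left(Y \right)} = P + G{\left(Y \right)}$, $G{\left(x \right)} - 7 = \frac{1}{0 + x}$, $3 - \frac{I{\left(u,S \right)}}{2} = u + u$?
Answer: $165129 + \frac{2 \sqrt{1113}}{7} \approx 1.6514 \cdot 10^{5}$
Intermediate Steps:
$I{\left(u,S \right)} = 6 - 4 u$ ($I{\left(u,S \right)} = 6 - 2 \left(u + u\right) = 6 - 2 \cdot 2 u = 6 - 4 u$)
$G{\left(x \right)} = 7 + \frac{1}{x}$ ($G{\left(x \right)} = 7 + \frac{1}{0 + x} = 7 + \frac{1}{x}$)
$p{\left(Y \right)} = 5 + \frac{1}{Y}$ ($p{\left(Y \right)} = -2 + \left(7 + \frac{1}{Y}\right) = 5 + \frac{1}{Y}$)
$z{\left(a \right)} = \sqrt{\frac{34}{7} + a}$ ($z{\left(a \right)} = \sqrt{a + \left(5 + \frac{1}{-7}\right)} = \sqrt{a + \left(5 - \frac{1}{7}\right)} = \sqrt{a + \frac{34}{7}} = \sqrt{\frac{34}{7} + a}$)
$z{\left(I{\left(-20,-6 \right)} \right)} - -165129 = \frac{\sqrt{238 + 49 \left(6 - -80\right)}}{7} - -165129 = \frac{\sqrt{238 + 49 \left(6 + 80\right)}}{7} + 165129 = \frac{\sqrt{238 + 49 \cdot 86}}{7} + 165129 = \frac{\sqrt{238 + 4214}}{7} + 165129 = \frac{\sqrt{4452}}{7} + 165129 = \frac{2 \sqrt{1113}}{7} + 165129 = 165129 + \frac{2 \sqrt{1113}}{7}$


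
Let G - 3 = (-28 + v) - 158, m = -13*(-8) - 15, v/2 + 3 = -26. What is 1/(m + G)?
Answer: -1/152 ≈ -0.0065789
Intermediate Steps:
v = -58 (v = -6 + 2*(-26) = -6 - 52 = -58)
m = 89 (m = 104 - 15 = 89)
G = -241 (G = 3 + ((-28 - 58) - 158) = 3 + (-86 - 158) = 3 - 244 = -241)
1/(m + G) = 1/(89 - 241) = 1/(-152) = -1/152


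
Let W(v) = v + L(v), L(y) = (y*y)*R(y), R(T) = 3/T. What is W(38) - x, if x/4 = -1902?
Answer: 7760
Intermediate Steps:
x = -7608 (x = 4*(-1902) = -7608)
L(y) = 3*y (L(y) = (y*y)*(3/y) = y²*(3/y) = 3*y)
W(v) = 4*v (W(v) = v + 3*v = 4*v)
W(38) - x = 4*38 - 1*(-7608) = 152 + 7608 = 7760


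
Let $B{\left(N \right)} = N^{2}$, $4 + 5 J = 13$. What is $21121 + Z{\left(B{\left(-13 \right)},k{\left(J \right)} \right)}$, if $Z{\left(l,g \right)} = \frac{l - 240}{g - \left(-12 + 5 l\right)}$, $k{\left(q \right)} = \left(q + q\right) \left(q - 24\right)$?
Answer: $\frac{482046358}{22823} \approx 21121.0$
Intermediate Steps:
$J = \frac{9}{5}$ ($J = - \frac{4}{5} + \frac{1}{5} \cdot 13 = - \frac{4}{5} + \frac{13}{5} = \frac{9}{5} \approx 1.8$)
$k{\left(q \right)} = 2 q \left(-24 + q\right)$
$Z{\left(l,g \right)} = \frac{-240 + l}{12 + g - 5 l}$
$21121 + Z{\left(B{\left(-13 \right)},k{\left(J \right)} \right)} = 21121 + \frac{-240 + \left(-13\right)^{2}}{12 + 2 \cdot \frac{9}{5} \left(-24 + \frac{9}{5}\right) - 5 \left(-13\right)^{2}} = 21121 + \frac{-240 + 169}{12 + 2 \cdot \frac{9}{5} \left(- \frac{111}{5}\right) - 845} = 21121 + \frac{1}{12 - \frac{1998}{25} - 845} \left(-71\right) = 21121 + \frac{1}{- \frac{22823}{25}} \left(-71\right) = 21121 - - \frac{1775}{22823} = 21121 + \frac{1775}{22823} = \frac{482046358}{22823}$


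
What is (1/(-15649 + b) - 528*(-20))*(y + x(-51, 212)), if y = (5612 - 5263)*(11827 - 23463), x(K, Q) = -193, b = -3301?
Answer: -812686245522843/18950 ≈ -4.2886e+10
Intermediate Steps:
y = -4060964 (y = 349*(-11636) = -4060964)
(1/(-15649 + b) - 528*(-20))*(y + x(-51, 212)) = (1/(-15649 - 3301) - 528*(-20))*(-4060964 - 193) = (1/(-18950) + 10560)*(-4061157) = (-1/18950 + 10560)*(-4061157) = (200111999/18950)*(-4061157) = -812686245522843/18950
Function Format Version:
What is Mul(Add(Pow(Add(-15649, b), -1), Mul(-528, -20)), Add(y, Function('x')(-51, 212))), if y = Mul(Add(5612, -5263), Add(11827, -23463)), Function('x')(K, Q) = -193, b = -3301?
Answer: Rational(-812686245522843, 18950) ≈ -4.2886e+10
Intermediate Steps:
y = -4060964 (y = Mul(349, -11636) = -4060964)
Mul(Add(Pow(Add(-15649, b), -1), Mul(-528, -20)), Add(y, Function('x')(-51, 212))) = Mul(Add(Pow(Add(-15649, -3301), -1), Mul(-528, -20)), Add(-4060964, -193)) = Mul(Add(Pow(-18950, -1), 10560), -4061157) = Mul(Add(Rational(-1, 18950), 10560), -4061157) = Mul(Rational(200111999, 18950), -4061157) = Rational(-812686245522843, 18950)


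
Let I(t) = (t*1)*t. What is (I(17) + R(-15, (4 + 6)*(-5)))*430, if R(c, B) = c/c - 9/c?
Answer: 124958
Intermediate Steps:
R(c, B) = 1 - 9/c
I(t) = t² (I(t) = t*t = t²)
(I(17) + R(-15, (4 + 6)*(-5)))*430 = (17² + (-9 - 15)/(-15))*430 = (289 - 1/15*(-24))*430 = (289 + 8/5)*430 = (1453/5)*430 = 124958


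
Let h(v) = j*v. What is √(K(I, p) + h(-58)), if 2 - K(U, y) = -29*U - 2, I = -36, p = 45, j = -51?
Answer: √1918 ≈ 43.795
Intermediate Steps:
K(U, y) = 4 + 29*U (K(U, y) = 2 - (-29*U - 2) = 2 - (-2 - 29*U) = 2 + (2 + 29*U) = 4 + 29*U)
h(v) = -51*v
√(K(I, p) + h(-58)) = √((4 + 29*(-36)) - 51*(-58)) = √((4 - 1044) + 2958) = √(-1040 + 2958) = √1918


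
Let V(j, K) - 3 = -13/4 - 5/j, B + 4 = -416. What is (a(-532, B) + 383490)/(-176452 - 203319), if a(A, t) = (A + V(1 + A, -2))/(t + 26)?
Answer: -320927037919/317813639976 ≈ -1.0098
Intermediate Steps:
B = -420 (B = -4 - 416 = -420)
V(j, K) = -1/4 - 5/j (V(j, K) = 3 + (-13/4 - 5/j) = -1/4 - 5/j)
a(A, t) = (A + (-21 - A)/(4*(1 + A)))/(26 + t) (a(A, t) = (A + (-20 - (1 + A))/(4*(1 + A)))/(t + 26) = (A + (-20 + (-1 - A))/(4*(1 + A)))/(26 + t) = (A + (-21 - A)/(4*(1 + A)))/(26 + t))
(a(-532, B) + 383490)/(-176452 - 203319) = ((-21 - 1*(-532) + 4*(-532)*(1 - 532))/(4*(1 - 532)*(26 - 420)) + 383490)/(-176452 - 203319) = ((1/4)*(-21 + 532 + 4*(-532)*(-531))/(-531*(-394)) + 383490)/(-379771) = ((1/4)*(-1/531)*(-1/394)*(-21 + 532 + 1129968) + 383490)*(-1/379771) = ((1/4)*(-1/531)*(-1/394)*1130479 + 383490)*(-1/379771) = (1130479/836856 + 383490)*(-1/379771) = (320927037919/836856)*(-1/379771) = -320927037919/317813639976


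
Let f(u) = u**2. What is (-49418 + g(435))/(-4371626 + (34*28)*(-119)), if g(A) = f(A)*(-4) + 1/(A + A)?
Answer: 701496659/3901875180 ≈ 0.17978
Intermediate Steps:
g(A) = 1/(2*A) - 4*A**2 (g(A) = A**2*(-4) + 1/(A + A) = -4*A**2 + 1/(2*A) = 1/(2*A) - 4*A**2)
(-49418 + g(435))/(-4371626 + (34*28)*(-119)) = (-49418 + (1/2)*(1 - 8*435**3)/435)/(-4371626 + (34*28)*(-119)) = (-49418 + (1/2)*(1/435)*(1 - 8*82312875))/(-4371626 + 952*(-119)) = (-49418 + (1/2)*(1/435)*(1 - 658503000))/(-4371626 - 113288) = (-49418 + (1/2)*(1/435)*(-658502999))/(-4484914) = (-49418 - 658502999/870)*(-1/4484914) = -701496659/870*(-1/4484914) = 701496659/3901875180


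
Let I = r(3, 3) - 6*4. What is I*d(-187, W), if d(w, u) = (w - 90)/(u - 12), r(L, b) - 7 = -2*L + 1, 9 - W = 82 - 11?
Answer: -3047/37 ≈ -82.351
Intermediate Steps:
W = -62 (W = 9 - (82 - 11) = 9 - 1*71 = 9 - 71 = -62)
r(L, b) = 8 - 2*L (r(L, b) = 7 + (-2*L + 1) = 7 + (1 - 2*L) = 8 - 2*L)
d(w, u) = (-90 + w)/(-12 + u)
I = -22 (I = (8 - 2*3) - 6*4 = (8 - 6) - 1*24 = 2 - 24 = -22)
I*d(-187, W) = -22*(-90 - 187)/(-12 - 62) = -22*(-277)/(-74) = -(-11)*(-277)/37 = -22*277/74 = -3047/37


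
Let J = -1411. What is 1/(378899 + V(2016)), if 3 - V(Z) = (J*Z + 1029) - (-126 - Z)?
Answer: 1/3220307 ≈ 3.1053e-7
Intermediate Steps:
V(Z) = -1152 + 1410*Z (V(Z) = 3 - ((-1411*Z + 1029) - (-126 - Z)) = 3 - ((1029 - 1411*Z) + (126 + Z)) = 3 - (1155 - 1410*Z) = 3 + (-1155 + 1410*Z) = -1152 + 1410*Z)
1/(378899 + V(2016)) = 1/(378899 + (-1152 + 1410*2016)) = 1/(378899 + (-1152 + 2842560)) = 1/(378899 + 2841408) = 1/3220307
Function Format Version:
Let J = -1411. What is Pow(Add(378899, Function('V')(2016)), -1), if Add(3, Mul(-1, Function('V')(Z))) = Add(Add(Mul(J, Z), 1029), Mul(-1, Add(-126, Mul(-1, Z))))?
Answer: Rational(1, 3220307) ≈ 3.1053e-7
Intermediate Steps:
Function('V')(Z) = Add(-1152, Mul(1410, Z)) (Function('V')(Z) = Add(3, Mul(-1, Add(Add(Mul(-1411, Z), 1029), Mul(-1, Add(-126, Mul(-1, Z)))))) = Add(3, Mul(-1, Add(Add(1029, Mul(-1411, Z)), Add(126, Z)))) = Add(3, Mul(-1, Add(1155, Mul(-1410, Z)))) = Add(3, Add(-1155, Mul(1410, Z))) = Add(-1152, Mul(1410, Z)))
Pow(Add(378899, Function('V')(2016)), -1) = Pow(Add(378899, Add(-1152, Mul(1410, 2016))), -1) = Pow(Add(378899, Add(-1152, 2842560)), -1) = Pow(Add(378899, 2841408), -1) = Pow(3220307, -1) = Rational(1, 3220307)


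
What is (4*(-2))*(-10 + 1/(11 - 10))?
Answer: 72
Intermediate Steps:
(4*(-2))*(-10 + 1/(11 - 10)) = -8*(-10 + 1/1) = -8*(-10 + 1) = -8*(-9) = 72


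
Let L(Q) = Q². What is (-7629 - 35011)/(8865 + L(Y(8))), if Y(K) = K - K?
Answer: -8528/1773 ≈ -4.8099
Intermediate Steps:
Y(K) = 0
(-7629 - 35011)/(8865 + L(Y(8))) = (-7629 - 35011)/(8865 + 0²) = -42640/(8865 + 0) = -42640/8865 = -42640*1/8865 = -8528/1773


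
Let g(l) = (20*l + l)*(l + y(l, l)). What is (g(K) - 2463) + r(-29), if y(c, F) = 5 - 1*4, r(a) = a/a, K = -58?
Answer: 66964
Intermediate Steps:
r(a) = 1
y(c, F) = 1 (y(c, F) = 5 - 4 = 1)
g(l) = 21*l*(1 + l) (g(l) = (20*l + l)*(l + 1) = (21*l)*(1 + l) = 21*l*(1 + l))
(g(K) - 2463) + r(-29) = (21*(-58)*(1 - 58) - 2463) + 1 = (21*(-58)*(-57) - 2463) + 1 = (69426 - 2463) + 1 = 66963 + 1 = 66964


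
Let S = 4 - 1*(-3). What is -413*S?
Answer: -2891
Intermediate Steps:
S = 7 (S = 4 + 3 = 7)
-413*S = -413*7 = -2891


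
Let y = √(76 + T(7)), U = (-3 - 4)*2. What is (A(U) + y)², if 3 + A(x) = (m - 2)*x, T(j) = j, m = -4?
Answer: (81 + √83)² ≈ 8119.9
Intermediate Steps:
U = -14 (U = -7*2 = -14)
A(x) = -3 - 6*x (A(x) = -3 + (-4 - 2)*x = -3 - 6*x)
y = √83 (y = √(76 + 7) = √83 ≈ 9.1104)
(A(U) + y)² = ((-3 - 6*(-14)) + √83)² = ((-3 + 84) + √83)² = (81 + √83)²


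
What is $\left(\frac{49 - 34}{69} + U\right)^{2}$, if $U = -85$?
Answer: $\frac{3802500}{529} \approx 7188.1$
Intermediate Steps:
$\left(\frac{49 - 34}{69} + U\right)^{2} = \left(\frac{49 - 34}{69} - 85\right)^{2} = \left(15 \cdot \frac{1}{69} - 85\right)^{2} = \left(\frac{5}{23} - 85\right)^{2} = \left(- \frac{1950}{23}\right)^{2} = \frac{3802500}{529}$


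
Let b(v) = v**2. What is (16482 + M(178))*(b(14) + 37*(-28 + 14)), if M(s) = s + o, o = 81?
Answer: -5390602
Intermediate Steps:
M(s) = 81 + s (M(s) = s + 81 = 81 + s)
(16482 + M(178))*(b(14) + 37*(-28 + 14)) = (16482 + (81 + 178))*(14**2 + 37*(-28 + 14)) = (16482 + 259)*(196 + 37*(-14)) = 16741*(196 - 518) = 16741*(-322) = -5390602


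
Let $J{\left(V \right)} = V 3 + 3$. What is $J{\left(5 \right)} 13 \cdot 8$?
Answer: $1872$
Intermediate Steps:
$J{\left(V \right)} = 3 + 3 V$ ($J{\left(V \right)} = 3 V + 3 = 3 + 3 V$)
$J{\left(5 \right)} 13 \cdot 8 = \left(3 + 3 \cdot 5\right) 13 \cdot 8 = \left(3 + 15\right) 13 \cdot 8 = 18 \cdot 13 \cdot 8 = 234 \cdot 8 = 1872$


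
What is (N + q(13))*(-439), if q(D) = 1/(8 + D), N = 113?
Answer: -1042186/21 ≈ -49628.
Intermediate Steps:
(N + q(13))*(-439) = (113 + 1/(8 + 13))*(-439) = (113 + 1/21)*(-439) = (2374/21)*(-439) = -1042186/21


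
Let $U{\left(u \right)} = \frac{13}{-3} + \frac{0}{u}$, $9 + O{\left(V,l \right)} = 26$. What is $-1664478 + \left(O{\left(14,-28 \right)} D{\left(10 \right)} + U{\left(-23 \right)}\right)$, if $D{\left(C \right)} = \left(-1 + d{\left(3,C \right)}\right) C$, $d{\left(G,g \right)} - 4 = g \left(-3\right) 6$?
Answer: $- \frac{5083717}{3} \approx -1.6946 \cdot 10^{6}$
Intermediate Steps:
$d{\left(G,g \right)} = 4 - 18 g$ ($d{\left(G,g \right)} = 4 + g \left(-3\right) 6 = 4 + - 3 g 6 = 4 - 18 g$)
$D{\left(C \right)} = C \left(3 - 18 C\right)$ ($D{\left(C \right)} = \left(-1 - \left(-4 + 18 C\right)\right) C = \left(3 - 18 C\right) C = C \left(3 - 18 C\right)$)
$O{\left(V,l \right)} = 17$ ($O{\left(V,l \right)} = -9 + 26 = 17$)
$U{\left(u \right)} = - \frac{13}{3}$ ($U{\left(u \right)} = 13 \left(- \frac{1}{3}\right) + 0 = - \frac{13}{3} + 0 = - \frac{13}{3}$)
$-1664478 + \left(O{\left(14,-28 \right)} D{\left(10 \right)} + U{\left(-23 \right)}\right) = -1664478 + \left(17 \cdot 3 \cdot 10 \left(1 - 60\right) - \frac{13}{3}\right) = -1664478 + \left(17 \cdot 3 \cdot 10 \left(-59\right) - \frac{13}{3}\right) = -1664478 + \left(17 \left(-1770\right) - \frac{13}{3}\right) = -1664478 - \frac{90283}{3} = - \frac{5083717}{3}$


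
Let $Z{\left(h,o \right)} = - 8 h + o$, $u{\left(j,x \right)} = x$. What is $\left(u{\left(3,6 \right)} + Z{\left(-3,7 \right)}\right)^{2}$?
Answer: $1369$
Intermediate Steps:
$Z{\left(h,o \right)} = o - 8 h$
$\left(u{\left(3,6 \right)} + Z{\left(-3,7 \right)}\right)^{2} = \left(6 + \left(7 - -24\right)\right)^{2} = \left(6 + \left(7 + 24\right)\right)^{2} = \left(6 + 31\right)^{2} = 37^{2} = 1369$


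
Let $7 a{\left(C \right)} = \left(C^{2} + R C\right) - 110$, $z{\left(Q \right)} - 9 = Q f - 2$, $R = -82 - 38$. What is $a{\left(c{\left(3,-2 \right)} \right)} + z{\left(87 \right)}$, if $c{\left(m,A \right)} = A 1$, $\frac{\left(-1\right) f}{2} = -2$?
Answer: $\frac{2619}{7} \approx 374.14$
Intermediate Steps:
$f = 4$ ($f = \left(-2\right) \left(-2\right) = 4$)
$R = -120$ ($R = -82 - 38 = -120$)
$c{\left(m,A \right)} = A$
$z{\left(Q \right)} = 7 + 4 Q$ ($z{\left(Q \right)} = 9 + \left(Q 4 - 2\right) = 9 + \left(4 Q - 2\right) = 9 + \left(-2 + 4 Q\right) = 7 + 4 Q$)
$a{\left(C \right)} = - \frac{110}{7} - \frac{120 C}{7} + \frac{C^{2}}{7}$ ($a{\left(C \right)} = \frac{\left(C^{2} - 120 C\right) - 110}{7} = \frac{-110 + C^{2} - 120 C}{7} = - \frac{110}{7} - \frac{120 C}{7} + \frac{C^{2}}{7}$)
$a{\left(c{\left(3,-2 \right)} \right)} + z{\left(87 \right)} = \left(- \frac{110}{7} - - \frac{240}{7} + \frac{\left(-2\right)^{2}}{7}\right) + \left(7 + 4 \cdot 87\right) = \left(- \frac{110}{7} + \frac{240}{7} + \frac{1}{7} \cdot 4\right) + \left(7 + 348\right) = \left(- \frac{110}{7} + \frac{240}{7} + \frac{4}{7}\right) + 355 = \frac{134}{7} + 355 = \frac{2619}{7}$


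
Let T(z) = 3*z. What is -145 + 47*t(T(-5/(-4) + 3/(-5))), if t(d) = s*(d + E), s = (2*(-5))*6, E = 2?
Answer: -11284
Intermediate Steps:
s = -60 (s = -10*6 = -60)
t(d) = -120 - 60*d (t(d) = -60*(d + 2) = -60*(2 + d) = -120 - 60*d)
-145 + 47*t(T(-5/(-4) + 3/(-5))) = -145 + 47*(-120 - 180*(-5/(-4) + 3/(-5))) = -145 + 47*(-120 - 180*(-5*(-¼) + 3*(-⅕))) = -145 + 47*(-120 - 180*(5/4 - ⅗)) = -145 + 47*(-120 - 180*13/20) = -145 + 47*(-120 - 60*39/20) = -145 + 47*(-120 - 117) = -145 + 47*(-237) = -145 - 11139 = -11284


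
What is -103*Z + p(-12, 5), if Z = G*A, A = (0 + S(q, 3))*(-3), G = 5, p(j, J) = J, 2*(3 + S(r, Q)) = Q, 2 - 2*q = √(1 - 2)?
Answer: -4625/2 ≈ -2312.5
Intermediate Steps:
q = 1 - I/2 (q = 1 - √(1 - 2)/2 = 1 - I/2 ≈ 1.0 - 0.5*I)
S(r, Q) = -3 + Q/2
A = 9/2 (A = (0 + (-3 + (½)*3))*(-3) = (0 + (-3 + 3/2))*(-3) = (0 - 3/2)*(-3) = -3/2*(-3) = 9/2 ≈ 4.5000)
Z = 45/2 (Z = 5*(9/2) = 45/2 ≈ 22.500)
-103*Z + p(-12, 5) = -103*45/2 + 5 = -4635/2 + 5 = -4625/2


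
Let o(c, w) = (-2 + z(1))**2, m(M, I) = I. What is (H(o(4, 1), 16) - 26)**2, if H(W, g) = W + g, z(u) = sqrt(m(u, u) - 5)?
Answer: 36 + 160*I ≈ 36.0 + 160.0*I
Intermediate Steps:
z(u) = sqrt(-5 + u) (z(u) = sqrt(u - 5) = sqrt(-5 + u))
o(c, w) = (-2 + 2*I)**2 (o(c, w) = (-2 + sqrt(-5 + 1))**2 = (-2 + sqrt(-4))**2 = (-2 + 2*I)**2)
(H(o(4, 1), 16) - 26)**2 = ((-8*I + 16) - 26)**2 = ((16 - 8*I) - 26)**2 = (-10 - 8*I)**2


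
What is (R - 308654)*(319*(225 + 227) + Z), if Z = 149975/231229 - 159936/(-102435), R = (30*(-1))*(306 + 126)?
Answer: -366134065284162683882/7895314205 ≈ -4.6374e+10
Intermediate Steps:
R = -12960 (R = -30*432 = -12960)
Z = 17448176823/7895314205 (Z = 149975*(1/231229) - 159936*(-1/102435) = 149975/231229 + 53312/34145 = 17448176823/7895314205 ≈ 2.2099)
(R - 308654)*(319*(225 + 227) + Z) = (-12960 - 308654)*(319*(225 + 227) + 17448176823/7895314205) = -321614*(319*452 + 17448176823/7895314205) = -321614*(144188 + 17448176823/7895314205) = -321614*1138427012767363/7895314205 = -366134065284162683882/7895314205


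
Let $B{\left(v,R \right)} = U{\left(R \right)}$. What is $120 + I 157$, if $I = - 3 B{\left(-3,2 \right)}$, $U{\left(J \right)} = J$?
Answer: $-822$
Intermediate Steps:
$B{\left(v,R \right)} = R$
$I = -6$ ($I = \left(-3\right) 2 = -6$)
$120 + I 157 = 120 - 942 = -822$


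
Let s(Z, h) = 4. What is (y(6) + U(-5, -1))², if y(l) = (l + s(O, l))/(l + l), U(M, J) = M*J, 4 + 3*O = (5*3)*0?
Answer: 1225/36 ≈ 34.028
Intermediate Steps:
O = -4/3 (O = -4/3 + ((5*3)*0)/3 = -4/3 + (15*0)/3 = -4/3 + (⅓)*0 = -4/3 + 0 = -4/3 ≈ -1.3333)
U(M, J) = J*M
y(l) = (4 + l)/(2*l) (y(l) = (l + 4)/(l + l) = (4 + l)/((2*l)) = (4 + l)*(1/(2*l)) = (4 + l)/(2*l))
(y(6) + U(-5, -1))² = ((½)*(4 + 6)/6 - 1*(-5))² = ((½)*(⅙)*10 + 5)² = (⅚ + 5)² = (35/6)² = 1225/36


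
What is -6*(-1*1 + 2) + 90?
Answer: 84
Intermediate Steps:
-6*(-1*1 + 2) + 90 = -6*(-1 + 2) + 90 = -6*1 + 90 = -6 + 90 = 84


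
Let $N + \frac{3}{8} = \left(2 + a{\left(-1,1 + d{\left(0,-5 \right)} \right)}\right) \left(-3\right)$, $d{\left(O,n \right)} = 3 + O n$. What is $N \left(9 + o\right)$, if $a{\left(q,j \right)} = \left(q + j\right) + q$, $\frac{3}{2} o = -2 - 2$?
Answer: $- \frac{627}{8} \approx -78.375$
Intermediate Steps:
$o = - \frac{8}{3}$ ($o = \frac{2 \left(-2 - 2\right)}{3} = \frac{2}{3} \left(-4\right) = - \frac{8}{3} \approx -2.6667$)
$a{\left(q,j \right)} = j + 2 q$ ($a{\left(q,j \right)} = \left(j + q\right) + q = j + 2 q$)
$N = - \frac{99}{8}$ ($N = - \frac{3}{8} + \left(2 + \left(\left(1 + \left(3 + 0 \left(-5\right)\right)\right) + 2 \left(-1\right)\right)\right) \left(-3\right) = - \frac{3}{8} + \left(2 + \left(\left(1 + \left(3 + 0\right)\right) - 2\right)\right) \left(-3\right) = - \frac{3}{8} + \left(2 + \left(\left(1 + 3\right) - 2\right)\right) \left(-3\right) = - \frac{3}{8} + \left(2 + \left(4 - 2\right)\right) \left(-3\right) = - \frac{3}{8} + \left(2 + 2\right) \left(-3\right) = - \frac{3}{8} + 4 \left(-3\right) = - \frac{3}{8} - 12 = - \frac{99}{8} \approx -12.375$)
$N \left(9 + o\right) = - \frac{99 \left(9 - \frac{8}{3}\right)}{8} = \left(- \frac{99}{8}\right) \frac{19}{3} = - \frac{627}{8}$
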